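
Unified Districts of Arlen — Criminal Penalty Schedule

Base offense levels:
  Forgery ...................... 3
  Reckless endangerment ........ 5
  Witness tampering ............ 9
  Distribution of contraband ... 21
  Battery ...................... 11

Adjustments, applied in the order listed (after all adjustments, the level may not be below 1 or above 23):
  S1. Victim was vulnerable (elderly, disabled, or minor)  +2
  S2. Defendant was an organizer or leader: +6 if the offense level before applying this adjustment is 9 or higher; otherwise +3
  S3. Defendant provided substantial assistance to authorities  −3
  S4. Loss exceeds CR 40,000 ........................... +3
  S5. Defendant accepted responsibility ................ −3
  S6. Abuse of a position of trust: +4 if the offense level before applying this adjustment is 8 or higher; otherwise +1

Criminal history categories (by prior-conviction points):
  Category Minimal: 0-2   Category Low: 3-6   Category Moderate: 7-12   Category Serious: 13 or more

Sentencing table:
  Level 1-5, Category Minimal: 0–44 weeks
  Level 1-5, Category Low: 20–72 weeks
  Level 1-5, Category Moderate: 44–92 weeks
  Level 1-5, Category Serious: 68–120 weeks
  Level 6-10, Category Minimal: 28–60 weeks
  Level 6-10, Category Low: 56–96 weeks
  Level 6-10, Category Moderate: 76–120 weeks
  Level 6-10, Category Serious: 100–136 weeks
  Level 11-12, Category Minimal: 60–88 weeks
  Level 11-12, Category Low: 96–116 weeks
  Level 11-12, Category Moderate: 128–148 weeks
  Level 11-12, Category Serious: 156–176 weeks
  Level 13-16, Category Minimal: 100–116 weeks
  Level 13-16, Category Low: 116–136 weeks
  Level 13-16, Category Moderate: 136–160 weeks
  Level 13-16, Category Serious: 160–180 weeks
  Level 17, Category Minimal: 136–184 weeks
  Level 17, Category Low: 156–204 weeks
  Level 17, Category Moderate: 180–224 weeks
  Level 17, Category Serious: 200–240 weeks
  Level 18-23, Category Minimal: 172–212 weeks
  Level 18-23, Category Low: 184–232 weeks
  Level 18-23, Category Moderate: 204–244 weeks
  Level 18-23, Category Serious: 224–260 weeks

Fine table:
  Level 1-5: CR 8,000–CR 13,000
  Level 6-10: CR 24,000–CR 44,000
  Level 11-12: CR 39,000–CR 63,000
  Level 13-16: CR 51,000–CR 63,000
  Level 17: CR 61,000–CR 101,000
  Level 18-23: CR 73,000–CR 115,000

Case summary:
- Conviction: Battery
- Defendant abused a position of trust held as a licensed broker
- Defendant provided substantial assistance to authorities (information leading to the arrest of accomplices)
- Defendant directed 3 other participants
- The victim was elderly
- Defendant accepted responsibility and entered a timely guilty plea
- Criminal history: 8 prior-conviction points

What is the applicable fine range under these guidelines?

Base offense level for battery: 11.
S1 applies: 11 + 2 = 13.
S2 applies (level before this adjustment is 13 ≥ 9, so +6): 13 + 6 = 19.
S3 applies: 19 − 3 = 16.
S5 applies: 16 − 3 = 13.
S6 applies (level before this adjustment is 13 ≥ 8, so +4): 13 + 4 = 17.
Final offense level: 17.
Level 17 falls in the 17 band.
Fine table: Level 17 → CR 61,000–CR 101,000.

CR 61,000–CR 101,000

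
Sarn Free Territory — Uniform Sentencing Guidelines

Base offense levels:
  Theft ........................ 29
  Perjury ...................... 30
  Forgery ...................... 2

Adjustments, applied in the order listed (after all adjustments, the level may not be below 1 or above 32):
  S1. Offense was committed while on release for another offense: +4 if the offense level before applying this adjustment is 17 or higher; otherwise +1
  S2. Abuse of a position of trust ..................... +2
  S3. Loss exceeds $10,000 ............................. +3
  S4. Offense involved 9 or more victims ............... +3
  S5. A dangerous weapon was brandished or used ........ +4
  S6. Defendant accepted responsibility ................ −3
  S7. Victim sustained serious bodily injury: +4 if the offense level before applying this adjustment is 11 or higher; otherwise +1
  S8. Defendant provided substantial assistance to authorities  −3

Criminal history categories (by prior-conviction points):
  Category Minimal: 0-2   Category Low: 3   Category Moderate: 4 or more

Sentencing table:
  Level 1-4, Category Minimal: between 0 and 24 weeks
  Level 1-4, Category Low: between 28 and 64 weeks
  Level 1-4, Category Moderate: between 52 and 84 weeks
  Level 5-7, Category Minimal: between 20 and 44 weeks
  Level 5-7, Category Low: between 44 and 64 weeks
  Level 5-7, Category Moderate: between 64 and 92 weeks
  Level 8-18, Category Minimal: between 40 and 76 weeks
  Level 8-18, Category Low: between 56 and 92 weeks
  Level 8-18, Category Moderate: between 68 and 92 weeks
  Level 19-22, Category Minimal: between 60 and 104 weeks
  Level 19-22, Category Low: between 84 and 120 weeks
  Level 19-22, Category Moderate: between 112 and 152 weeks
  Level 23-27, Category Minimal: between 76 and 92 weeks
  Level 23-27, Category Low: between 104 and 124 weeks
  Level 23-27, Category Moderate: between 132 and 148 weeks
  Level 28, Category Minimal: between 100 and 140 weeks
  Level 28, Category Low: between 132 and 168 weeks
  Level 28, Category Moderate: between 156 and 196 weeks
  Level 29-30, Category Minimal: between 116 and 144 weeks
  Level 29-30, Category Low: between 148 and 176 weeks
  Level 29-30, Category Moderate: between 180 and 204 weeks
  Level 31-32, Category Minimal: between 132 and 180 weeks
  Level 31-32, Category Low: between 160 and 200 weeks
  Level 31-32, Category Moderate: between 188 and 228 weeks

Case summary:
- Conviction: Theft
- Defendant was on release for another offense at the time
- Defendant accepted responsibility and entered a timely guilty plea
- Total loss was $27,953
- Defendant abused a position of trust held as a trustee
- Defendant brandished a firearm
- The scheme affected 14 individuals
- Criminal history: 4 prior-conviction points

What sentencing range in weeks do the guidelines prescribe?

Base offense level for theft: 29.
S1 applies (level before this adjustment is 29 ≥ 17, so +4): 29 + 4 = 33.
S2 applies: 33 + 2 = 35.
S3 applies: 35 + 3 = 38.
S4 applies: 38 + 3 = 41.
S5 applies: 41 + 4 = 45.
S6 applies: 45 − 3 = 42.
Level 42 exceeds the maximum of 32; capped at 32.
Final offense level: 32.
Criminal history: 4 prior points → Category Moderate (4+).
Level 32 falls in the 31-32 band.
Grid: Level 31-32 × Category Moderate = 188-228 weeks.

188-228 weeks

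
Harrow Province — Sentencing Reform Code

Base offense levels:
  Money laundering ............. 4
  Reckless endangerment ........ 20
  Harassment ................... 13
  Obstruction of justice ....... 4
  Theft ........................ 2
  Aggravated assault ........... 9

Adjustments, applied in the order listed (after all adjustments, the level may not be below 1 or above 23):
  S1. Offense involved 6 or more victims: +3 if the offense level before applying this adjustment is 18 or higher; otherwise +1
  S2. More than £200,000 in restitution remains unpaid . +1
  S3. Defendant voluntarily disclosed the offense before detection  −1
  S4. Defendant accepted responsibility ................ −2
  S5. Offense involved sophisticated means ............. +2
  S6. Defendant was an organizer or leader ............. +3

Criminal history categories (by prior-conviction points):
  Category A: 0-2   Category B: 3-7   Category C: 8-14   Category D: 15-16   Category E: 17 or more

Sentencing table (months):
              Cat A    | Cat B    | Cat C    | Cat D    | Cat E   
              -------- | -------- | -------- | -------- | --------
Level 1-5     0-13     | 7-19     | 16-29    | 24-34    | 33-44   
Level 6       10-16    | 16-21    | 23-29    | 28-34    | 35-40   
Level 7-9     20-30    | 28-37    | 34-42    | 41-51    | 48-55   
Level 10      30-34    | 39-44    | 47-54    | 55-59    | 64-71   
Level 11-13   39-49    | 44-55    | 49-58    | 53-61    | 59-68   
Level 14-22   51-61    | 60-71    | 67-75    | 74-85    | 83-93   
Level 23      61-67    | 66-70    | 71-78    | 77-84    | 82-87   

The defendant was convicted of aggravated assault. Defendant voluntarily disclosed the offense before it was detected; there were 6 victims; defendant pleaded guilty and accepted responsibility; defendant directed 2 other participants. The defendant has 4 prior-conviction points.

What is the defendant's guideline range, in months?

Base offense level for aggravated assault: 9.
S1 applies (level before this adjustment is 9 < 18, so +1): 9 + 1 = 10.
S3 applies: 10 − 1 = 9.
S4 applies: 9 − 2 = 7.
S6 applies: 7 + 3 = 10.
Final offense level: 10.
Criminal history: 4 prior points → Category B (3-7).
Level 10 falls in the 10 band.
Grid: Level 10 × Category B = 39-44 months.

39-44 months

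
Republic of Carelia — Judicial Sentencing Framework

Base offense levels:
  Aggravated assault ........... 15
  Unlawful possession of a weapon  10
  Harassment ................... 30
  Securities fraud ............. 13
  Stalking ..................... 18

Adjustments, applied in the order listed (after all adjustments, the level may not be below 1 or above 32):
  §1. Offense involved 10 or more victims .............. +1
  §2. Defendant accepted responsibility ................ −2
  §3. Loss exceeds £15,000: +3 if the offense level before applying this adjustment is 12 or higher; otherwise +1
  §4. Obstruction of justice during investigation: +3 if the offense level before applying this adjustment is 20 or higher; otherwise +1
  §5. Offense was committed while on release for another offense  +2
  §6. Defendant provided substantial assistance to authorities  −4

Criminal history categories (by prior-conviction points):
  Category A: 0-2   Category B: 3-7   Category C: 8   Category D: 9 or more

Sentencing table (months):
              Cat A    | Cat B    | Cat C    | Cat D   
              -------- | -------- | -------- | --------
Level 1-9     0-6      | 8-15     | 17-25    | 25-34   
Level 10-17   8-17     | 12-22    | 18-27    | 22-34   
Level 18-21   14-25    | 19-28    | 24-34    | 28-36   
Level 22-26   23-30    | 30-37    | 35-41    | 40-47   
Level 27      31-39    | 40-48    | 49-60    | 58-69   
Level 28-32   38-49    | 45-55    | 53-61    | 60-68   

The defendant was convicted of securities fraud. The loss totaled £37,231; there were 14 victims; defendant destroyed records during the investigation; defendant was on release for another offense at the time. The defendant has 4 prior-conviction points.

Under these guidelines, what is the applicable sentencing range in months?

19-28 months

Base offense level for securities fraud: 13.
§1 applies: 13 + 1 = 14.
§2 does not apply.
§3 applies (level before this adjustment is 14 ≥ 12, so +3): 14 + 3 = 17.
§4 applies (level before this adjustment is 17 < 20, so +1): 17 + 1 = 18.
§5 applies: 18 + 2 = 20.
Final offense level: 20.
Criminal history: 4 prior points → Category B (3-7).
Level 20 falls in the 18-21 band.
Grid: Level 18-21 × Category B = 19-28 months.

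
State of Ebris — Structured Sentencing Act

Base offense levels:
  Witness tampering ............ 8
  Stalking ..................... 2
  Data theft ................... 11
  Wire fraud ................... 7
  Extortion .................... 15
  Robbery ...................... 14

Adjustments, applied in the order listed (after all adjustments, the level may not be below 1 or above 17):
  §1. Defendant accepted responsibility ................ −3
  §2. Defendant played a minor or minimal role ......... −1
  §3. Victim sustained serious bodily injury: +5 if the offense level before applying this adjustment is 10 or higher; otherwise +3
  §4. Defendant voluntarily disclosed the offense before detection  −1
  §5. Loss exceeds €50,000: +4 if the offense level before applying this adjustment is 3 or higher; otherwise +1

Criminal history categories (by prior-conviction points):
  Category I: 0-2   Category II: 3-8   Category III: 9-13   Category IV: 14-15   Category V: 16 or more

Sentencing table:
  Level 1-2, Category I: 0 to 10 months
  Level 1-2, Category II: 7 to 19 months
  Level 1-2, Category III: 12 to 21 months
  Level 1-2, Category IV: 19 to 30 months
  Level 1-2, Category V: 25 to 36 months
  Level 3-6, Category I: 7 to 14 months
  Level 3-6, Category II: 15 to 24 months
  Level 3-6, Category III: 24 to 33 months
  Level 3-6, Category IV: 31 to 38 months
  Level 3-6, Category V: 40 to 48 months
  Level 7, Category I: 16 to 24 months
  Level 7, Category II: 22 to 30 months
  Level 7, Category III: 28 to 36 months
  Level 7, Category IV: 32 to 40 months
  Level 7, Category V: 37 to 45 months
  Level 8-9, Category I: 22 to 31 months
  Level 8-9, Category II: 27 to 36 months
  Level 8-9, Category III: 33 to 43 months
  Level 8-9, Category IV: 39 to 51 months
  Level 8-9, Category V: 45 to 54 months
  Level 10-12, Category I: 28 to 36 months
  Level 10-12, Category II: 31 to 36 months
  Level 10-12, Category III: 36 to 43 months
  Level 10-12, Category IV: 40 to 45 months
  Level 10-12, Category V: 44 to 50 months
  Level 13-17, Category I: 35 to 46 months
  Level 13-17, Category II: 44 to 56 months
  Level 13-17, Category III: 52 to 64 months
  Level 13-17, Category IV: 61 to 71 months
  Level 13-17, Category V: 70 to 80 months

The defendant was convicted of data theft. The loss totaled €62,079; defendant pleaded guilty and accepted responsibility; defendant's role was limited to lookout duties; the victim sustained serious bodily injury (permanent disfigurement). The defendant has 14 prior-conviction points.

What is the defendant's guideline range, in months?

61-71 months

Base offense level for data theft: 11.
§1 applies: 11 − 3 = 8.
§2 applies: 8 − 1 = 7.
§3 applies (level before this adjustment is 7 < 10, so +3): 7 + 3 = 10.
§5 applies (level before this adjustment is 10 ≥ 3, so +4): 10 + 4 = 14.
Final offense level: 14.
Criminal history: 14 prior points → Category IV (14-15).
Level 14 falls in the 13-17 band.
Grid: Level 13-17 × Category IV = 61-71 months.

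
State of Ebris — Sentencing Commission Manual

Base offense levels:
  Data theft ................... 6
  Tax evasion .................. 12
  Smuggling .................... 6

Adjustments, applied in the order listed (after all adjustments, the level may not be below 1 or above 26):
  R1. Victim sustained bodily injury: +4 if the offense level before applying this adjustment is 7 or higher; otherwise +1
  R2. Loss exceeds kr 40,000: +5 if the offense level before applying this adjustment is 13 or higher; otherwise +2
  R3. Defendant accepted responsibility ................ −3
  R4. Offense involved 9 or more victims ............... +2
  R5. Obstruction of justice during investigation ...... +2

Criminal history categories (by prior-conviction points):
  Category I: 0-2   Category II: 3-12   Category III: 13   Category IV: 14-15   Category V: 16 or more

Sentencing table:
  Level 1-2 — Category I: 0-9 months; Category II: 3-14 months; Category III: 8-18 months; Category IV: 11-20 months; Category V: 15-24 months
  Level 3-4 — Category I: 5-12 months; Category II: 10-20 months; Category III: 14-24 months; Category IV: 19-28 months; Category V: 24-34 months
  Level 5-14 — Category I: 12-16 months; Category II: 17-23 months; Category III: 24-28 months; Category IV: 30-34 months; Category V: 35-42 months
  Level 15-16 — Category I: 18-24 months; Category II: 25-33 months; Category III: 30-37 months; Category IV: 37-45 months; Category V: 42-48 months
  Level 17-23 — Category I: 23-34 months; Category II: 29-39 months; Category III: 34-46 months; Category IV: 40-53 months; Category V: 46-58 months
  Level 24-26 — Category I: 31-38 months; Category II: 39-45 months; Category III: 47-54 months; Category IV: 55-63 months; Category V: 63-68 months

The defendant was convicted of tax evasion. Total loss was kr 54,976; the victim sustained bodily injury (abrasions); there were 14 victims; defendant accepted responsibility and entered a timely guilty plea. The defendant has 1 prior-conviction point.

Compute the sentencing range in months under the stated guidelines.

23-34 months

Base offense level for tax evasion: 12.
R1 applies (level before this adjustment is 12 ≥ 7, so +4): 12 + 4 = 16.
R2 applies (level before this adjustment is 16 ≥ 13, so +5): 16 + 5 = 21.
R3 applies: 21 − 3 = 18.
R4 applies: 18 + 2 = 20.
Final offense level: 20.
Criminal history: 1 prior point → Category I (0-2).
Level 20 falls in the 17-23 band.
Grid: Level 17-23 × Category I = 23-34 months.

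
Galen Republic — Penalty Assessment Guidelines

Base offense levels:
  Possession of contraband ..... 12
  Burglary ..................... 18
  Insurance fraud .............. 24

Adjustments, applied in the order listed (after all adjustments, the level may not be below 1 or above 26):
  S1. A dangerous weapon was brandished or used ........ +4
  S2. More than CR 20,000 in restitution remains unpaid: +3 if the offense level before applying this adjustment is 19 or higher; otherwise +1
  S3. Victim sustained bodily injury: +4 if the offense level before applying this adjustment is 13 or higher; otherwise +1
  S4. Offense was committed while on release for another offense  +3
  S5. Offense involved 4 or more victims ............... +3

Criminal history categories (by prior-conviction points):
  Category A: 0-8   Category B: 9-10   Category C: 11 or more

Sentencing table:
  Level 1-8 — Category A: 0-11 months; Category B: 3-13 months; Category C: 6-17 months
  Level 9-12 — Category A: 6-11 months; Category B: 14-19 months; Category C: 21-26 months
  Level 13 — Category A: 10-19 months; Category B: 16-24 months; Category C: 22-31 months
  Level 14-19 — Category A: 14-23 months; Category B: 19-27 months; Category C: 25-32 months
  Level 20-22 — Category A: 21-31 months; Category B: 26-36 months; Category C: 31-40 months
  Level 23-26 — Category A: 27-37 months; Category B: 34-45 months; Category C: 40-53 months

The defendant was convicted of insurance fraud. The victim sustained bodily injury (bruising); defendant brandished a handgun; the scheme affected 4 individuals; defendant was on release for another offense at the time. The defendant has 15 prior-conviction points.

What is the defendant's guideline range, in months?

Base offense level for insurance fraud: 24.
S1 applies: 24 + 4 = 28.
S3 applies (level before this adjustment is 28 ≥ 13, so +4): 28 + 4 = 32.
S4 applies: 32 + 3 = 35.
S5 applies: 35 + 3 = 38.
Level 38 exceeds the maximum of 26; capped at 26.
Final offense level: 26.
Criminal history: 15 prior points → Category C (11+).
Level 26 falls in the 23-26 band.
Grid: Level 23-26 × Category C = 40-53 months.

40-53 months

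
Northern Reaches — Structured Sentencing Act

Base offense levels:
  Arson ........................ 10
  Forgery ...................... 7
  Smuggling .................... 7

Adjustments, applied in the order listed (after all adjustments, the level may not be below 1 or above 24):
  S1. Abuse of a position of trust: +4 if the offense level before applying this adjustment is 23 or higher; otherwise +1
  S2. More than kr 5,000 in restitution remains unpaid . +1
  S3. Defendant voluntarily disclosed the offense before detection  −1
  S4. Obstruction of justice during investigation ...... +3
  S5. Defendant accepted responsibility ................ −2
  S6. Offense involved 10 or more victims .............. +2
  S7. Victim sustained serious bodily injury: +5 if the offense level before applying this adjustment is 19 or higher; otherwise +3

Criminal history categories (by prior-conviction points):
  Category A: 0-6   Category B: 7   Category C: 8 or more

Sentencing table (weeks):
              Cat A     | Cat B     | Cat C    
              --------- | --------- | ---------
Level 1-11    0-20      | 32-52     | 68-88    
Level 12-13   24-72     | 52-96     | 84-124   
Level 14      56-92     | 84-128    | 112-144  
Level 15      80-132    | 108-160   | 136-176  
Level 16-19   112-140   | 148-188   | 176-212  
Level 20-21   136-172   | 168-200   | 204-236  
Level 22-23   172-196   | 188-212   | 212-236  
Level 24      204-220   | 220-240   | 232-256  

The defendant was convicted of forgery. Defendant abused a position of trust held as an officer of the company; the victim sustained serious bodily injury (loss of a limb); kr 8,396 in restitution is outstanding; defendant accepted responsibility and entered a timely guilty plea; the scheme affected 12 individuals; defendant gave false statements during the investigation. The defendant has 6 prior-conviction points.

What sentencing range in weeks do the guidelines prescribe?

Base offense level for forgery: 7.
S1 applies (level before this adjustment is 7 < 23, so +1): 7 + 1 = 8.
S2 applies: 8 + 1 = 9.
S4 applies: 9 + 3 = 12.
S5 applies: 12 − 2 = 10.
S6 applies: 10 + 2 = 12.
S7 applies (level before this adjustment is 12 < 19, so +3): 12 + 3 = 15.
Final offense level: 15.
Criminal history: 6 prior points → Category A (0-6).
Level 15 falls in the 15 band.
Grid: Level 15 × Category A = 80-132 weeks.

80-132 weeks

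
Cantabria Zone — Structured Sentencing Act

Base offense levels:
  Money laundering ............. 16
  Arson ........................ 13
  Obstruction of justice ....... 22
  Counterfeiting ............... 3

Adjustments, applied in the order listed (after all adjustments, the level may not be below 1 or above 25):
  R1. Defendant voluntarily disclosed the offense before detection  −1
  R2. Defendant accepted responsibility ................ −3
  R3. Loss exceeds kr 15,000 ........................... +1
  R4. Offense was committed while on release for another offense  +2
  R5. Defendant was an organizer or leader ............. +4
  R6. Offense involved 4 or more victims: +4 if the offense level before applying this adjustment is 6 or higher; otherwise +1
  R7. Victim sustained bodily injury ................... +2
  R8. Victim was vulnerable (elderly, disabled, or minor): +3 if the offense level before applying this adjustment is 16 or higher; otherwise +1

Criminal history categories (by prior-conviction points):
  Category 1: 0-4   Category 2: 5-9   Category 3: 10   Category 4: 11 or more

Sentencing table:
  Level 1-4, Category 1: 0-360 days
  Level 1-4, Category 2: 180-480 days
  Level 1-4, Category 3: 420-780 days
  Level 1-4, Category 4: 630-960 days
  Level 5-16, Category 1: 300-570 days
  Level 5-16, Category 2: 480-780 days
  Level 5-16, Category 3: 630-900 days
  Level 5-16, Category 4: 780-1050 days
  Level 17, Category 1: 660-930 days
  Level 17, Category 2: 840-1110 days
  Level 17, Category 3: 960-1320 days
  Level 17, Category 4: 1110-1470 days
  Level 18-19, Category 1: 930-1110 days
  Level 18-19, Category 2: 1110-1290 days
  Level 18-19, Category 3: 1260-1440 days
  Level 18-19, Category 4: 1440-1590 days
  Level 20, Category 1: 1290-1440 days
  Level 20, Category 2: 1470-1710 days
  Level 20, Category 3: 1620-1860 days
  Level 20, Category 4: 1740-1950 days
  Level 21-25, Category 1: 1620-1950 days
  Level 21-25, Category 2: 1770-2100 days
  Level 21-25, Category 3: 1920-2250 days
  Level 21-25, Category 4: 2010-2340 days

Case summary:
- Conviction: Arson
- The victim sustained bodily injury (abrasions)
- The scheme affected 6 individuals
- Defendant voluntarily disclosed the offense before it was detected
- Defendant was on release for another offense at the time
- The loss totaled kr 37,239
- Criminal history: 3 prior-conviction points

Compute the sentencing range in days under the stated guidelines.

1620-1950 days

Base offense level for arson: 13.
R1 applies: 13 − 1 = 12.
R3 applies: 12 + 1 = 13.
R4 applies: 13 + 2 = 15.
R6 applies (level before this adjustment is 15 ≥ 6, so +4): 15 + 4 = 19.
R7 applies: 19 + 2 = 21.
Final offense level: 21.
Criminal history: 3 prior points → Category 1 (0-4).
Level 21 falls in the 21-25 band.
Grid: Level 21-25 × Category 1 = 1620-1950 days.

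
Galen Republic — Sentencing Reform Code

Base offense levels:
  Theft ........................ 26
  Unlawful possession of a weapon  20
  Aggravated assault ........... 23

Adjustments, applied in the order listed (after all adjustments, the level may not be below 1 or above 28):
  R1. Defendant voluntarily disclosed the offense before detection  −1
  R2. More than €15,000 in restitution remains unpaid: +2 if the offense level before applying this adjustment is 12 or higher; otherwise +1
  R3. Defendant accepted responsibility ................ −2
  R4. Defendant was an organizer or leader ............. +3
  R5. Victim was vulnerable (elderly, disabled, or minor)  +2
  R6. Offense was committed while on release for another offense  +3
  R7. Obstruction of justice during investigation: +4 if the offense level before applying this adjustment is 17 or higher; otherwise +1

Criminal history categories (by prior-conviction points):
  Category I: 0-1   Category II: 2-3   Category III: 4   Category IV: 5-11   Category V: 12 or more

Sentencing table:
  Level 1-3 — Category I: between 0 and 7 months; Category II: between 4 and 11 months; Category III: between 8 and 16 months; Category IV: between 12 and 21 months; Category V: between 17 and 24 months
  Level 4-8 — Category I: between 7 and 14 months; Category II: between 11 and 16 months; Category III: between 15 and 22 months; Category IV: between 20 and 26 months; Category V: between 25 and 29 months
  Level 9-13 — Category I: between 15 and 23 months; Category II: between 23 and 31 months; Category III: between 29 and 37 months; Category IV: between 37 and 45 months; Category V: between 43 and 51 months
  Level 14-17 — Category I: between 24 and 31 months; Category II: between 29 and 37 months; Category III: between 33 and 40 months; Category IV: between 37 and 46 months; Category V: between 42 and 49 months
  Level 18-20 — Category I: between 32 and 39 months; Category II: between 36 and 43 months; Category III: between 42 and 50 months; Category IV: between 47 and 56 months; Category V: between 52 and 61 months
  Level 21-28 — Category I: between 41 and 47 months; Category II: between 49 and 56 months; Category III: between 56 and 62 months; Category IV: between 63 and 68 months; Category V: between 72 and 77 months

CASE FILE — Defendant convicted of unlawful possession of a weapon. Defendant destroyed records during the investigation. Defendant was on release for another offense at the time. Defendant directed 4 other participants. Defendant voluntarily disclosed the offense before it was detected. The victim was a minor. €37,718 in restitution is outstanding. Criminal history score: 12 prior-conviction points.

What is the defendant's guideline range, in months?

72-77 months

Base offense level for unlawful possession of a weapon: 20.
R1 applies: 20 − 1 = 19.
R2 applies (level before this adjustment is 19 ≥ 12, so +2): 19 + 2 = 21.
R3 does not apply.
R4 applies: 21 + 3 = 24.
R5 applies: 24 + 2 = 26.
R6 applies: 26 + 3 = 29.
R7 applies (level before this adjustment is 29 ≥ 17, so +4): 29 + 4 = 33.
Level 33 exceeds the maximum of 28; capped at 28.
Final offense level: 28.
Criminal history: 12 prior points → Category V (12+).
Level 28 falls in the 21-28 band.
Grid: Level 21-28 × Category V = 72-77 months.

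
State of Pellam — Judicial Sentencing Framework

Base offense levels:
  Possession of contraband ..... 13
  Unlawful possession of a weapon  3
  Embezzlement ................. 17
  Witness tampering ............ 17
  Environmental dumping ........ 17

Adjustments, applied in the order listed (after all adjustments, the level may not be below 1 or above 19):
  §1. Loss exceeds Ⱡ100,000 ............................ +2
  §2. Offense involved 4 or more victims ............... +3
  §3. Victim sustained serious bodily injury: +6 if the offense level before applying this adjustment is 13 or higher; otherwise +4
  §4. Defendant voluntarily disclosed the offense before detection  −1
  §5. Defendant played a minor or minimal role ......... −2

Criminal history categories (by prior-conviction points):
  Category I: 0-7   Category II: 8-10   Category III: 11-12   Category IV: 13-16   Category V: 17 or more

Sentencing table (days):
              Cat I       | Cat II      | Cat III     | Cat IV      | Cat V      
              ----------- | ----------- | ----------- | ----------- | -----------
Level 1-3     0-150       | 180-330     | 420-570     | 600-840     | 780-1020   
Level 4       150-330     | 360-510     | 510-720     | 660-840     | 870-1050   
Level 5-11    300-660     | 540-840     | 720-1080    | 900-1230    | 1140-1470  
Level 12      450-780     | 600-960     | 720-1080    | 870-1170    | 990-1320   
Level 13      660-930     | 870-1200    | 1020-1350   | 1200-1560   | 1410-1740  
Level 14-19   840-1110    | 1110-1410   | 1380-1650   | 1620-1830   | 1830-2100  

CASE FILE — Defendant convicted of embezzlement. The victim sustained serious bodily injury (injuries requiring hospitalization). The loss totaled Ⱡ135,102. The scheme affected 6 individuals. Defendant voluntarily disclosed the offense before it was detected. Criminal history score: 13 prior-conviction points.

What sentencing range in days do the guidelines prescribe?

Base offense level for embezzlement: 17.
§1 applies: 17 + 2 = 19.
§2 applies: 19 + 3 = 22.
§3 applies (level before this adjustment is 22 ≥ 13, so +6): 22 + 6 = 28.
§4 applies: 28 − 1 = 27.
§5 does not apply.
Level 27 exceeds the maximum of 19; capped at 19.
Final offense level: 19.
Criminal history: 13 prior points → Category IV (13-16).
Level 19 falls in the 14-19 band.
Grid: Level 14-19 × Category IV = 1620-1830 days.

1620-1830 days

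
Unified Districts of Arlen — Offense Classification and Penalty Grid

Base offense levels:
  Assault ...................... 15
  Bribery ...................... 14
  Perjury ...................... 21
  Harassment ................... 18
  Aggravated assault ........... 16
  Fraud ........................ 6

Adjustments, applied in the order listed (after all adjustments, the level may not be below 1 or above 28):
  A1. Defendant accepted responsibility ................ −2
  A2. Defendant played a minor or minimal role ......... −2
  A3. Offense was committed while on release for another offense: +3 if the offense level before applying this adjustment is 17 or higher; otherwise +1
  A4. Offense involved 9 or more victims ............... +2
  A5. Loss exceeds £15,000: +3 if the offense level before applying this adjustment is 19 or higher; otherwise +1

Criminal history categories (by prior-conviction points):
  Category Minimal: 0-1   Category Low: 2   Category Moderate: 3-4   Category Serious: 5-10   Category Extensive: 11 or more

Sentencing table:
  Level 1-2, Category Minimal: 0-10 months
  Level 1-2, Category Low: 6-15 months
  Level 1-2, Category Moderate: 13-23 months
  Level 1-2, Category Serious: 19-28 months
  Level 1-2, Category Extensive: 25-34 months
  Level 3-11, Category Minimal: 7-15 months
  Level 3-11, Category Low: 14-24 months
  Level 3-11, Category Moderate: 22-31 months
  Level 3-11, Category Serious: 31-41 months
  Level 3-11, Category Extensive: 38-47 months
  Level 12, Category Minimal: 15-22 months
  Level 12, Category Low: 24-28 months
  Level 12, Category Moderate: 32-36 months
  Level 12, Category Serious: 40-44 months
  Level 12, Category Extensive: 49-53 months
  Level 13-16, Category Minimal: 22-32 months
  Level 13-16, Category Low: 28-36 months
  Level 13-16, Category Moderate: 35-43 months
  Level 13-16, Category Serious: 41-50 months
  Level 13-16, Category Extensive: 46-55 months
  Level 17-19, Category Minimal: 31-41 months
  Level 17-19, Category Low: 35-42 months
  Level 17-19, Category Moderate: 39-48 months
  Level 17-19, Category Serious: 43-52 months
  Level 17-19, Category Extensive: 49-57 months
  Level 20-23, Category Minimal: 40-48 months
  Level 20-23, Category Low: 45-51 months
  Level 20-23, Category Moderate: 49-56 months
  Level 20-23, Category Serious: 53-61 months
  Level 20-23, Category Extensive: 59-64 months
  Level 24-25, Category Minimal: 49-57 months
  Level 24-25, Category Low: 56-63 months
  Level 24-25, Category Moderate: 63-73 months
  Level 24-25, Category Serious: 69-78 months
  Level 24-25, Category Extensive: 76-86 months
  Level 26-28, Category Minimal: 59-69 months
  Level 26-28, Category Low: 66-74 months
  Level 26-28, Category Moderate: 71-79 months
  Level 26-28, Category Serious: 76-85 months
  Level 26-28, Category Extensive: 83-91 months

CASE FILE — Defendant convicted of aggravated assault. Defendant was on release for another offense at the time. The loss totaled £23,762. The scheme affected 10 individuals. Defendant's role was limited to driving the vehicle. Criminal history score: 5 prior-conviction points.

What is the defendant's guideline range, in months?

Base offense level for aggravated assault: 16.
A2 applies: 16 − 2 = 14.
A3 applies (level before this adjustment is 14 < 17, so +1): 14 + 1 = 15.
A4 applies: 15 + 2 = 17.
A5 applies (level before this adjustment is 17 < 19, so +1): 17 + 1 = 18.
Final offense level: 18.
Criminal history: 5 prior points → Category Serious (5-10).
Level 18 falls in the 17-19 band.
Grid: Level 17-19 × Category Serious = 43-52 months.

43-52 months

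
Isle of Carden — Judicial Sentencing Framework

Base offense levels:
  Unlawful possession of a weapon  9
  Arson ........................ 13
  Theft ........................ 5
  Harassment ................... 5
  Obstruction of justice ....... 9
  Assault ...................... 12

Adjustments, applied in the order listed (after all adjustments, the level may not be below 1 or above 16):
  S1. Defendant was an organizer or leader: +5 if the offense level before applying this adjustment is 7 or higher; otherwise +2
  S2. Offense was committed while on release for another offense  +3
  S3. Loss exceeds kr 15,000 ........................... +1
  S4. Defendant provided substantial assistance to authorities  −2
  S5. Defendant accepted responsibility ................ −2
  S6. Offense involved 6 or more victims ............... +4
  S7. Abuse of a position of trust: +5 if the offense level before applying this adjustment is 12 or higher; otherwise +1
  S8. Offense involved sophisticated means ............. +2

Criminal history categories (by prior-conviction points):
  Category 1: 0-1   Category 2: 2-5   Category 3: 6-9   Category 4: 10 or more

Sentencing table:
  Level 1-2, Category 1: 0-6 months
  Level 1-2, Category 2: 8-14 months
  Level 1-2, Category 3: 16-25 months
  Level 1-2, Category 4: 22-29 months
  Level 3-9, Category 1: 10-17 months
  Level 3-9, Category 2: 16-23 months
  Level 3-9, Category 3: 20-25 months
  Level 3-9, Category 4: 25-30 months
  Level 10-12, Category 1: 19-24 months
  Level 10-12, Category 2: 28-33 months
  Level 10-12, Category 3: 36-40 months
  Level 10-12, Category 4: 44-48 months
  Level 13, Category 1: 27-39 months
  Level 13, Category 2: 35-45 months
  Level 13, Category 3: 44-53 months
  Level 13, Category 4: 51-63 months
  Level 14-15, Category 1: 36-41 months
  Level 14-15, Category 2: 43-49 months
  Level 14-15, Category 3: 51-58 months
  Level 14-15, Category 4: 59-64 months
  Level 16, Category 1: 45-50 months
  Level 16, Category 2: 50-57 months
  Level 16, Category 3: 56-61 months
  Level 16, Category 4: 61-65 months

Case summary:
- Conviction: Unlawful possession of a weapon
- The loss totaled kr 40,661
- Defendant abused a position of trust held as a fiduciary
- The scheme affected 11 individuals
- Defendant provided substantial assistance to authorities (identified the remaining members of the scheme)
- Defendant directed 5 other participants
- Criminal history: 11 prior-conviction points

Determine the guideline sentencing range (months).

Base offense level for unlawful possession of a weapon: 9.
S1 applies (level before this adjustment is 9 ≥ 7, so +5): 9 + 5 = 14.
S3 applies: 14 + 1 = 15.
S4 applies: 15 − 2 = 13.
S6 applies: 13 + 4 = 17.
S7 applies (level before this adjustment is 17 ≥ 12, so +5): 17 + 5 = 22.
Level 22 exceeds the maximum of 16; capped at 16.
Final offense level: 16.
Criminal history: 11 prior points → Category 4 (10+).
Level 16 falls in the 16 band.
Grid: Level 16 × Category 4 = 61-65 months.

61-65 months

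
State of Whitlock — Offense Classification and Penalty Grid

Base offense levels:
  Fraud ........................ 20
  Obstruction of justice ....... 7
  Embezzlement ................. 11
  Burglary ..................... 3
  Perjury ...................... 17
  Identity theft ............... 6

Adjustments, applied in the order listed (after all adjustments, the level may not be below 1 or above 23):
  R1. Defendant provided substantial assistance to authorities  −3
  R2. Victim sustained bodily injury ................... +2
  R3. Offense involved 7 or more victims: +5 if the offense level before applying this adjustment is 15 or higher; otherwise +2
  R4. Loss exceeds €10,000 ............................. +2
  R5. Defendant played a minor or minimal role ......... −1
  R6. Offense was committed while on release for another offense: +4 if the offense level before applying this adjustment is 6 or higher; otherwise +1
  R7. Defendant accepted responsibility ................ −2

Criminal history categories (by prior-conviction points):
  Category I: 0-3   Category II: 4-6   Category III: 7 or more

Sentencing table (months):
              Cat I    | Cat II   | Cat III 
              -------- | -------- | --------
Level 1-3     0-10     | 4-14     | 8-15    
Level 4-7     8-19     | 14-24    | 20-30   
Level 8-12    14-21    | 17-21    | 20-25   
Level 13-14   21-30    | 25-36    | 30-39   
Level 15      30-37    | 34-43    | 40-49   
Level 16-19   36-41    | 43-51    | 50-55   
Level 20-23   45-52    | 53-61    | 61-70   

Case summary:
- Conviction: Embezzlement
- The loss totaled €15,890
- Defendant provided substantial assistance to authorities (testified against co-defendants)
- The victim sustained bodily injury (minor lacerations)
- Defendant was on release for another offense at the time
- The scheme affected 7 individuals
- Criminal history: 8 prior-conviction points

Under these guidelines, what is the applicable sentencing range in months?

Base offense level for embezzlement: 11.
R1 applies: 11 − 3 = 8.
R2 applies: 8 + 2 = 10.
R3 applies (level before this adjustment is 10 < 15, so +2): 10 + 2 = 12.
R4 applies: 12 + 2 = 14.
R5 does not apply.
R6 applies (level before this adjustment is 14 ≥ 6, so +4): 14 + 4 = 18.
Final offense level: 18.
Criminal history: 8 prior points → Category III (7+).
Level 18 falls in the 16-19 band.
Grid: Level 16-19 × Category III = 50-55 months.

50-55 months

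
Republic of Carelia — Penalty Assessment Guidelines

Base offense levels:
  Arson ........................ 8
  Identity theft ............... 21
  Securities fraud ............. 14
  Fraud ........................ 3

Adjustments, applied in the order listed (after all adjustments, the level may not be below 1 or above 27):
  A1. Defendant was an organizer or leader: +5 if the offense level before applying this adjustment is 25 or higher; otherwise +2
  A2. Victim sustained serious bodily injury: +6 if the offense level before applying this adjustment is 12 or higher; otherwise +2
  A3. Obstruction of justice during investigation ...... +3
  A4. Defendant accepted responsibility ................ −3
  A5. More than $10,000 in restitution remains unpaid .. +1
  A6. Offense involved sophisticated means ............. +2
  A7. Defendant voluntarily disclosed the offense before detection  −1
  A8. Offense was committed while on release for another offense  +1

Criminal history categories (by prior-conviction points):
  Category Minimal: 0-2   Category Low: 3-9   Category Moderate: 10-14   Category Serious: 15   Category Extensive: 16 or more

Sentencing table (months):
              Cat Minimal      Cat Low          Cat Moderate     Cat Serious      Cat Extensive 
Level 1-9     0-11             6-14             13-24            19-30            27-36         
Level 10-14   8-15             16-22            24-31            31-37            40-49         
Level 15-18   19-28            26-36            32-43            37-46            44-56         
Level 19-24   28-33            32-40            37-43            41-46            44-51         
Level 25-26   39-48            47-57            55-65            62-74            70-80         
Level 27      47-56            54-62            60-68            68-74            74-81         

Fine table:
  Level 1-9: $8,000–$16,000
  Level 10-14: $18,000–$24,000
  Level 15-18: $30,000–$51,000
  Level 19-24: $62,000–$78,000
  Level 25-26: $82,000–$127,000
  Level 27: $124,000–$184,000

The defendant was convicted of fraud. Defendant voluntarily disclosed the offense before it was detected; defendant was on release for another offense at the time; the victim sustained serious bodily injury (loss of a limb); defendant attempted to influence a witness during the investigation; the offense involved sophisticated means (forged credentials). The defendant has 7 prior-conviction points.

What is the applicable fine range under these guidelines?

$18,000–$24,000

Base offense level for fraud: 3.
A1 does not apply.
A2 applies (level before this adjustment is 3 < 12, so +2): 3 + 2 = 5.
A3 applies: 5 + 3 = 8.
A6 applies: 8 + 2 = 10.
A7 applies: 10 − 1 = 9.
A8 applies: 9 + 1 = 10.
Final offense level: 10.
Level 10 falls in the 10-14 band.
Fine table: Level 10-14 → $18,000–$24,000.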